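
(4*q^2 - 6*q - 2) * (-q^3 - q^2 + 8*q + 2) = -4*q^5 + 2*q^4 + 40*q^3 - 38*q^2 - 28*q - 4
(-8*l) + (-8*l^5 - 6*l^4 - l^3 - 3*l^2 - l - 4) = -8*l^5 - 6*l^4 - l^3 - 3*l^2 - 9*l - 4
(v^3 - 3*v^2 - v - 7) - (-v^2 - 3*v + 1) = v^3 - 2*v^2 + 2*v - 8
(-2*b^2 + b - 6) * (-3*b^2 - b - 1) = 6*b^4 - b^3 + 19*b^2 + 5*b + 6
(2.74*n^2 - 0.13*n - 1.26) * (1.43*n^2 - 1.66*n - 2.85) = 3.9182*n^4 - 4.7343*n^3 - 9.395*n^2 + 2.4621*n + 3.591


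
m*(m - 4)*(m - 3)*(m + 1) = m^4 - 6*m^3 + 5*m^2 + 12*m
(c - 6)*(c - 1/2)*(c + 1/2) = c^3 - 6*c^2 - c/4 + 3/2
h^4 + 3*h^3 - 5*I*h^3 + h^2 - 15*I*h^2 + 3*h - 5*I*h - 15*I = (h + 3)*(h - 5*I)*(-I*h + 1)*(I*h + 1)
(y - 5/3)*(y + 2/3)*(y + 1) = y^3 - 19*y/9 - 10/9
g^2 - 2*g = g*(g - 2)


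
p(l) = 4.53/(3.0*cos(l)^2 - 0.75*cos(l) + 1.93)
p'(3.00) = -0.14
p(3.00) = 0.81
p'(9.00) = -0.45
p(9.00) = 0.89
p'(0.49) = 0.75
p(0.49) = 1.26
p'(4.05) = 1.28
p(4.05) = 1.28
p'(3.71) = 0.64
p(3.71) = 0.97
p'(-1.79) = 1.82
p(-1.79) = 2.03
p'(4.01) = 1.19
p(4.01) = 1.24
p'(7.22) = 1.59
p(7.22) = 1.78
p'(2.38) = -0.97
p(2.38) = 1.12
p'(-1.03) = -1.66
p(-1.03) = 1.94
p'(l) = 4.53*(6.0*sin(l)*cos(l) - 0.75*sin(l))/(3.0*cos(l)^2 - 0.75*cos(l) + 1.93)^2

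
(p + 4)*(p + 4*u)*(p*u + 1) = p^3*u + 4*p^2*u^2 + 4*p^2*u + p^2 + 16*p*u^2 + 4*p*u + 4*p + 16*u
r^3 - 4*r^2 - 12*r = r*(r - 6)*(r + 2)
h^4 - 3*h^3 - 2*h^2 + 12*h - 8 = (h - 2)^2*(h - 1)*(h + 2)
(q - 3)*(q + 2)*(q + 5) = q^3 + 4*q^2 - 11*q - 30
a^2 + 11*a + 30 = (a + 5)*(a + 6)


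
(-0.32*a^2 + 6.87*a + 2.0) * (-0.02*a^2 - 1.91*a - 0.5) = 0.0064*a^4 + 0.4738*a^3 - 13.0017*a^2 - 7.255*a - 1.0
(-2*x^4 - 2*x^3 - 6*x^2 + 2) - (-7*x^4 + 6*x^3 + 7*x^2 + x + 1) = 5*x^4 - 8*x^3 - 13*x^2 - x + 1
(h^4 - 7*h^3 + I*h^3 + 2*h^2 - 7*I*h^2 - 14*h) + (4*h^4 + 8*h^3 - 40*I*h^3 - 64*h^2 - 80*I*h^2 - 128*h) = 5*h^4 + h^3 - 39*I*h^3 - 62*h^2 - 87*I*h^2 - 142*h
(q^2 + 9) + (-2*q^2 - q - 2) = -q^2 - q + 7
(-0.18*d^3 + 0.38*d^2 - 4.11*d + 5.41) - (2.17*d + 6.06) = -0.18*d^3 + 0.38*d^2 - 6.28*d - 0.649999999999999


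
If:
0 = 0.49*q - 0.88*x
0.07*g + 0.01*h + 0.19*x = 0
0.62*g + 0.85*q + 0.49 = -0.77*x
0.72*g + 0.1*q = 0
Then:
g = 0.06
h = 3.95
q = -0.41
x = -0.23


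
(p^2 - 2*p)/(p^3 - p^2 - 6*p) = (2 - p)/(-p^2 + p + 6)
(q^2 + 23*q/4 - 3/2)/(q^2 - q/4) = (q + 6)/q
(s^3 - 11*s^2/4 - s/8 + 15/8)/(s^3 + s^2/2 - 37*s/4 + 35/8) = (4*s^2 - s - 3)/(4*s^2 + 12*s - 7)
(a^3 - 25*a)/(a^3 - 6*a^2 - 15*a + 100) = a*(a + 5)/(a^2 - a - 20)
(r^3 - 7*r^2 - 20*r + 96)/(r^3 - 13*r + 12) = (r - 8)/(r - 1)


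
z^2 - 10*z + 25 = (z - 5)^2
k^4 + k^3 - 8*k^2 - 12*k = k*(k - 3)*(k + 2)^2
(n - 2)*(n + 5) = n^2 + 3*n - 10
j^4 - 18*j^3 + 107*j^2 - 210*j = j*(j - 7)*(j - 6)*(j - 5)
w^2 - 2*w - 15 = (w - 5)*(w + 3)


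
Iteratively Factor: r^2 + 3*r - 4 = (r - 1)*(r + 4)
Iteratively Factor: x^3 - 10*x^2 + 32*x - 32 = (x - 4)*(x^2 - 6*x + 8) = (x - 4)*(x - 2)*(x - 4)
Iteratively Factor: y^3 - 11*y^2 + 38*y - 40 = (y - 2)*(y^2 - 9*y + 20) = (y - 4)*(y - 2)*(y - 5)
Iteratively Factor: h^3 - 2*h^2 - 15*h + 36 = (h - 3)*(h^2 + h - 12) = (h - 3)*(h + 4)*(h - 3)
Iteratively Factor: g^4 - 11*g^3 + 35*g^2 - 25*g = (g - 5)*(g^3 - 6*g^2 + 5*g) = g*(g - 5)*(g^2 - 6*g + 5) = g*(g - 5)*(g - 1)*(g - 5)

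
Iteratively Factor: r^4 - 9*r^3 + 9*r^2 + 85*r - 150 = (r + 3)*(r^3 - 12*r^2 + 45*r - 50) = (r - 2)*(r + 3)*(r^2 - 10*r + 25) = (r - 5)*(r - 2)*(r + 3)*(r - 5)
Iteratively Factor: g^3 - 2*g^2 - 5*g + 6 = (g - 3)*(g^2 + g - 2) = (g - 3)*(g + 2)*(g - 1)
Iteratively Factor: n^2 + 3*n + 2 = (n + 2)*(n + 1)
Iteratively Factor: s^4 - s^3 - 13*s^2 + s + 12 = (s - 1)*(s^3 - 13*s - 12) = (s - 1)*(s + 1)*(s^2 - s - 12) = (s - 1)*(s + 1)*(s + 3)*(s - 4)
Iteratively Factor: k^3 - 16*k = (k - 4)*(k^2 + 4*k) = (k - 4)*(k + 4)*(k)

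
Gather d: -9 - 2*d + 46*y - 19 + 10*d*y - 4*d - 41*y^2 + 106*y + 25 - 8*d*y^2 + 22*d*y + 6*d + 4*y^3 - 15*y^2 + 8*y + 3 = d*(-8*y^2 + 32*y) + 4*y^3 - 56*y^2 + 160*y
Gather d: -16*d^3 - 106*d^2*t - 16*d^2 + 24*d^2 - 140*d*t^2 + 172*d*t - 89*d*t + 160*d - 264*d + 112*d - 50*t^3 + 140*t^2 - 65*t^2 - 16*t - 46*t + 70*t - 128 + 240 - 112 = -16*d^3 + d^2*(8 - 106*t) + d*(-140*t^2 + 83*t + 8) - 50*t^3 + 75*t^2 + 8*t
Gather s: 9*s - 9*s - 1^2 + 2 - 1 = 0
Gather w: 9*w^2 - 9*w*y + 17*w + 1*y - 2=9*w^2 + w*(17 - 9*y) + y - 2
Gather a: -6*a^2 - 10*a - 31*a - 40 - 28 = -6*a^2 - 41*a - 68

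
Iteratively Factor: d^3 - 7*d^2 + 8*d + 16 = (d - 4)*(d^2 - 3*d - 4) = (d - 4)^2*(d + 1)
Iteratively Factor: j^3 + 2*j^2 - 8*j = (j + 4)*(j^2 - 2*j) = j*(j + 4)*(j - 2)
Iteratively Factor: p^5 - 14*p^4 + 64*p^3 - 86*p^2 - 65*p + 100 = (p + 1)*(p^4 - 15*p^3 + 79*p^2 - 165*p + 100) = (p - 1)*(p + 1)*(p^3 - 14*p^2 + 65*p - 100) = (p - 5)*(p - 1)*(p + 1)*(p^2 - 9*p + 20) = (p - 5)*(p - 4)*(p - 1)*(p + 1)*(p - 5)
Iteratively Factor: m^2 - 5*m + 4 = (m - 1)*(m - 4)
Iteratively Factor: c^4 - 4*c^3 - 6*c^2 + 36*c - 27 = (c + 3)*(c^3 - 7*c^2 + 15*c - 9) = (c - 3)*(c + 3)*(c^2 - 4*c + 3) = (c - 3)^2*(c + 3)*(c - 1)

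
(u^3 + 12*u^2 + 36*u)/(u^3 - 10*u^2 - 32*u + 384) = u*(u + 6)/(u^2 - 16*u + 64)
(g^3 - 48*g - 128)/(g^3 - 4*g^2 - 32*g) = (g + 4)/g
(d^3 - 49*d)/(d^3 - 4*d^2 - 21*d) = (d + 7)/(d + 3)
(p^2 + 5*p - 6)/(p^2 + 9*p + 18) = (p - 1)/(p + 3)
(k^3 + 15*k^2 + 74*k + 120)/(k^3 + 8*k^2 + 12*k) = (k^2 + 9*k + 20)/(k*(k + 2))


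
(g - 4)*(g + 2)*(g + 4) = g^3 + 2*g^2 - 16*g - 32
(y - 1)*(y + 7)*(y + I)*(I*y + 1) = I*y^4 + 6*I*y^3 - 6*I*y^2 + 6*I*y - 7*I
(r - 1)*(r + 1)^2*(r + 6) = r^4 + 7*r^3 + 5*r^2 - 7*r - 6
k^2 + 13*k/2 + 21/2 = (k + 3)*(k + 7/2)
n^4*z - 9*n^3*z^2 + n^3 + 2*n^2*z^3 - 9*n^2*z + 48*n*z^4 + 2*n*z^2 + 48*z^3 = (n - 8*z)*(n - 3*z)*(n + 2*z)*(n*z + 1)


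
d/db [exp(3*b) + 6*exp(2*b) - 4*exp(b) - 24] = (3*exp(2*b) + 12*exp(b) - 4)*exp(b)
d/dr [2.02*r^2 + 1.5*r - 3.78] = 4.04*r + 1.5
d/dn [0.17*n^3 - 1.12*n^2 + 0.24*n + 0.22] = 0.51*n^2 - 2.24*n + 0.24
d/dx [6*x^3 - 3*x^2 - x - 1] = 18*x^2 - 6*x - 1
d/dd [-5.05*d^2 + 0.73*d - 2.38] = 0.73 - 10.1*d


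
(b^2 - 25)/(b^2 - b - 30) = (b - 5)/(b - 6)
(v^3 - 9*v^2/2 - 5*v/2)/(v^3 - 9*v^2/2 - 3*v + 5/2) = v*(2*v + 1)/(2*v^2 + v - 1)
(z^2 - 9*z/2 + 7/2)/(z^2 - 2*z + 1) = (z - 7/2)/(z - 1)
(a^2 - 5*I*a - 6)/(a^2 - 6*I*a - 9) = (a - 2*I)/(a - 3*I)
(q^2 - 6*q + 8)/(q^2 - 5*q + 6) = (q - 4)/(q - 3)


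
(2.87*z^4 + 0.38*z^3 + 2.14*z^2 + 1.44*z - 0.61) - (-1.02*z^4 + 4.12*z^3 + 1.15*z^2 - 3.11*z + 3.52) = 3.89*z^4 - 3.74*z^3 + 0.99*z^2 + 4.55*z - 4.13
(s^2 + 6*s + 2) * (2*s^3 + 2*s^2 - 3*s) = 2*s^5 + 14*s^4 + 13*s^3 - 14*s^2 - 6*s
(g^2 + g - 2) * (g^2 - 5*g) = g^4 - 4*g^3 - 7*g^2 + 10*g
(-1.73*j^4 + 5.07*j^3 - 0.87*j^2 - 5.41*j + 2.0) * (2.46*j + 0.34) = -4.2558*j^5 + 11.884*j^4 - 0.4164*j^3 - 13.6044*j^2 + 3.0806*j + 0.68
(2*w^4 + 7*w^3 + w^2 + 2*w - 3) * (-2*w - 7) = -4*w^5 - 28*w^4 - 51*w^3 - 11*w^2 - 8*w + 21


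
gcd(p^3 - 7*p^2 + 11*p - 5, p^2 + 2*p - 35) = p - 5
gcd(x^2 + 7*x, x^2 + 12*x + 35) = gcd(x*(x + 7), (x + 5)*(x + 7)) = x + 7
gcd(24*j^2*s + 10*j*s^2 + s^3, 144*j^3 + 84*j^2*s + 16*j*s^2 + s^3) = 24*j^2 + 10*j*s + s^2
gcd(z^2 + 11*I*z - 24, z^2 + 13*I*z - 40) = z + 8*I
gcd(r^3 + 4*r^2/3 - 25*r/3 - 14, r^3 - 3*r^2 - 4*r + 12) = r^2 - r - 6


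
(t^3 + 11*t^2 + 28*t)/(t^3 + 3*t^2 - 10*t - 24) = t*(t + 7)/(t^2 - t - 6)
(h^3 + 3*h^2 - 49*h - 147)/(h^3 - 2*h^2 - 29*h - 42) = (h + 7)/(h + 2)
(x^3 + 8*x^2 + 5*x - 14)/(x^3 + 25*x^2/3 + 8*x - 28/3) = 3*(x - 1)/(3*x - 2)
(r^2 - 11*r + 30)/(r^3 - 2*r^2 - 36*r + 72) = (r - 5)/(r^2 + 4*r - 12)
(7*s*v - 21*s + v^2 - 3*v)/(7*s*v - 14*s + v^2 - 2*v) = (v - 3)/(v - 2)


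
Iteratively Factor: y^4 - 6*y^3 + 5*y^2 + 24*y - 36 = (y - 3)*(y^3 - 3*y^2 - 4*y + 12) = (y - 3)^2*(y^2 - 4) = (y - 3)^2*(y + 2)*(y - 2)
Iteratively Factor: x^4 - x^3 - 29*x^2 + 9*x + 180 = (x - 3)*(x^3 + 2*x^2 - 23*x - 60) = (x - 5)*(x - 3)*(x^2 + 7*x + 12) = (x - 5)*(x - 3)*(x + 4)*(x + 3)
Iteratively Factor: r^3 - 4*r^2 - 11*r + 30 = (r - 5)*(r^2 + r - 6) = (r - 5)*(r + 3)*(r - 2)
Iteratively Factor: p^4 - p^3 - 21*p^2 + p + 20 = (p + 1)*(p^3 - 2*p^2 - 19*p + 20) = (p + 1)*(p + 4)*(p^2 - 6*p + 5) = (p - 5)*(p + 1)*(p + 4)*(p - 1)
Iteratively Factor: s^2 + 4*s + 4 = (s + 2)*(s + 2)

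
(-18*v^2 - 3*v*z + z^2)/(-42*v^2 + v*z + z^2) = (3*v + z)/(7*v + z)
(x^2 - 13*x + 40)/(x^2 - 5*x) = (x - 8)/x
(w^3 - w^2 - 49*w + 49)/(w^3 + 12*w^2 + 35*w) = (w^2 - 8*w + 7)/(w*(w + 5))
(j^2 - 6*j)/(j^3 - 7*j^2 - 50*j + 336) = j/(j^2 - j - 56)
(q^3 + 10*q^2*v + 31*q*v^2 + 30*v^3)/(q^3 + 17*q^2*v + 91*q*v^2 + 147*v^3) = (q^2 + 7*q*v + 10*v^2)/(q^2 + 14*q*v + 49*v^2)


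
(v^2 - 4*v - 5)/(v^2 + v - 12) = (v^2 - 4*v - 5)/(v^2 + v - 12)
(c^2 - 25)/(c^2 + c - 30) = (c + 5)/(c + 6)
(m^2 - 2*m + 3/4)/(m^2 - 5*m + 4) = (m^2 - 2*m + 3/4)/(m^2 - 5*m + 4)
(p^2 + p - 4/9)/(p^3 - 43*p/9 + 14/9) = (3*p + 4)/(3*p^2 + p - 14)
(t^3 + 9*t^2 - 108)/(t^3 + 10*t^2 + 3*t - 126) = (t + 6)/(t + 7)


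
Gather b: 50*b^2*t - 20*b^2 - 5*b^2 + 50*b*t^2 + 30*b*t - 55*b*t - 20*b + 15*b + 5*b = b^2*(50*t - 25) + b*(50*t^2 - 25*t)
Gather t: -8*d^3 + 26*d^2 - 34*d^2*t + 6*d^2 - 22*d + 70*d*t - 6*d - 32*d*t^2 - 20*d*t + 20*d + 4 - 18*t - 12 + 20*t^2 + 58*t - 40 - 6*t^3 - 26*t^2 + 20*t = -8*d^3 + 32*d^2 - 8*d - 6*t^3 + t^2*(-32*d - 6) + t*(-34*d^2 + 50*d + 60) - 48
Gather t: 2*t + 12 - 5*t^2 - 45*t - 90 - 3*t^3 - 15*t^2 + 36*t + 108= -3*t^3 - 20*t^2 - 7*t + 30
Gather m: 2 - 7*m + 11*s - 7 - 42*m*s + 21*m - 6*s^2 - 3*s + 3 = m*(14 - 42*s) - 6*s^2 + 8*s - 2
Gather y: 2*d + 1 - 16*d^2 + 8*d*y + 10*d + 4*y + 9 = -16*d^2 + 12*d + y*(8*d + 4) + 10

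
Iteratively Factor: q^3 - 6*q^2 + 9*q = (q - 3)*(q^2 - 3*q) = (q - 3)^2*(q)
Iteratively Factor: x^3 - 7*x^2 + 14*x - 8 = (x - 4)*(x^2 - 3*x + 2) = (x - 4)*(x - 2)*(x - 1)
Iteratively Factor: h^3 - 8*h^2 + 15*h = (h)*(h^2 - 8*h + 15) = h*(h - 5)*(h - 3)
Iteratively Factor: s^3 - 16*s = (s - 4)*(s^2 + 4*s) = (s - 4)*(s + 4)*(s)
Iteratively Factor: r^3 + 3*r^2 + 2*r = (r + 1)*(r^2 + 2*r) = (r + 1)*(r + 2)*(r)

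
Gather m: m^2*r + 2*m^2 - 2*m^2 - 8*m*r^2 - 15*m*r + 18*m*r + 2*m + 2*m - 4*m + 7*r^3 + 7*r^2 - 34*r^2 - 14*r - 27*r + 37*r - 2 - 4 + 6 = m^2*r + m*(-8*r^2 + 3*r) + 7*r^3 - 27*r^2 - 4*r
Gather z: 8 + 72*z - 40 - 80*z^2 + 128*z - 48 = -80*z^2 + 200*z - 80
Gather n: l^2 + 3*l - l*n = l^2 - l*n + 3*l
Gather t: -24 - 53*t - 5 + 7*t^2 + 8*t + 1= 7*t^2 - 45*t - 28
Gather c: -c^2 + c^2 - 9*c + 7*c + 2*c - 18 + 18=0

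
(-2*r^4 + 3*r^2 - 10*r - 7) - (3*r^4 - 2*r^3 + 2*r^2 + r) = -5*r^4 + 2*r^3 + r^2 - 11*r - 7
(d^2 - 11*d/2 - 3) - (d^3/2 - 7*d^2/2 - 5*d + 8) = -d^3/2 + 9*d^2/2 - d/2 - 11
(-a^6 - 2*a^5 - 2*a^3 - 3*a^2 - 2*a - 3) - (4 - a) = -a^6 - 2*a^5 - 2*a^3 - 3*a^2 - a - 7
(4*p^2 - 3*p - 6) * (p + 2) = 4*p^3 + 5*p^2 - 12*p - 12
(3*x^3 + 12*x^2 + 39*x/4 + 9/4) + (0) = 3*x^3 + 12*x^2 + 39*x/4 + 9/4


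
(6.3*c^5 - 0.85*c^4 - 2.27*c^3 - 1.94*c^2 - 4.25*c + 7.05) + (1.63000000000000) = 6.3*c^5 - 0.85*c^4 - 2.27*c^3 - 1.94*c^2 - 4.25*c + 8.68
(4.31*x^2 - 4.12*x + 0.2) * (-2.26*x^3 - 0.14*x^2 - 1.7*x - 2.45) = -9.7406*x^5 + 8.7078*x^4 - 7.2022*x^3 - 3.5835*x^2 + 9.754*x - 0.49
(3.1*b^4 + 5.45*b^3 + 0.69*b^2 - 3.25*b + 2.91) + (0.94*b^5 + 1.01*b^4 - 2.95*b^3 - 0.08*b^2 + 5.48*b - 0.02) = 0.94*b^5 + 4.11*b^4 + 2.5*b^3 + 0.61*b^2 + 2.23*b + 2.89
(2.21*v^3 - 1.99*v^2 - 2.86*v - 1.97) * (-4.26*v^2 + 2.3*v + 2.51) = -9.4146*v^5 + 13.5604*v^4 + 13.1537*v^3 - 3.1807*v^2 - 11.7096*v - 4.9447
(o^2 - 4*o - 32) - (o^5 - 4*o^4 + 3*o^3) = -o^5 + 4*o^4 - 3*o^3 + o^2 - 4*o - 32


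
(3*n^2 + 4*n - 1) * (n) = 3*n^3 + 4*n^2 - n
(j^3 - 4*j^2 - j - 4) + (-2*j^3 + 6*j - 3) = -j^3 - 4*j^2 + 5*j - 7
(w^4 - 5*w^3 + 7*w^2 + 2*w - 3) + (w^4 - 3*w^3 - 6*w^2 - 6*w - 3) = 2*w^4 - 8*w^3 + w^2 - 4*w - 6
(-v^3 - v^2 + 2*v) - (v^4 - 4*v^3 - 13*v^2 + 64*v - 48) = -v^4 + 3*v^3 + 12*v^2 - 62*v + 48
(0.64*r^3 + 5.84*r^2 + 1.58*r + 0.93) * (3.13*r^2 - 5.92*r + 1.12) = 2.0032*r^5 + 14.4904*r^4 - 28.9106*r^3 + 0.0981000000000005*r^2 - 3.736*r + 1.0416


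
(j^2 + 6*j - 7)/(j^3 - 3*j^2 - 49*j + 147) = (j - 1)/(j^2 - 10*j + 21)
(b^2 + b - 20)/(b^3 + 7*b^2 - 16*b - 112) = (b + 5)/(b^2 + 11*b + 28)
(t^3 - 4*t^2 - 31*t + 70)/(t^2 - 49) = (t^2 + 3*t - 10)/(t + 7)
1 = 1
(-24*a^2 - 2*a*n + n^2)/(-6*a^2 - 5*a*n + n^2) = (4*a + n)/(a + n)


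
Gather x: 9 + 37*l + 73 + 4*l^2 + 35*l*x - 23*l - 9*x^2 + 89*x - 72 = 4*l^2 + 14*l - 9*x^2 + x*(35*l + 89) + 10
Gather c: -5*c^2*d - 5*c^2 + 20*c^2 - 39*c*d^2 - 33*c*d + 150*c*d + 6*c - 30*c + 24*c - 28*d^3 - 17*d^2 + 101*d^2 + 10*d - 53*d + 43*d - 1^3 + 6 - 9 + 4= c^2*(15 - 5*d) + c*(-39*d^2 + 117*d) - 28*d^3 + 84*d^2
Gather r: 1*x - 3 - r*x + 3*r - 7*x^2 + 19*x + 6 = r*(3 - x) - 7*x^2 + 20*x + 3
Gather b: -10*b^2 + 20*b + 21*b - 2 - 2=-10*b^2 + 41*b - 4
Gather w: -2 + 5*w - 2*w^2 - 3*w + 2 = -2*w^2 + 2*w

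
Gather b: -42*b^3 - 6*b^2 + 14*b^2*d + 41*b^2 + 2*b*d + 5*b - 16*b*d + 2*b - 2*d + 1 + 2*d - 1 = -42*b^3 + b^2*(14*d + 35) + b*(7 - 14*d)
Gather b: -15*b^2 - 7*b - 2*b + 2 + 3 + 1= -15*b^2 - 9*b + 6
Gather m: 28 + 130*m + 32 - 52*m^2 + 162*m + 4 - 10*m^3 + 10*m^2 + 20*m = -10*m^3 - 42*m^2 + 312*m + 64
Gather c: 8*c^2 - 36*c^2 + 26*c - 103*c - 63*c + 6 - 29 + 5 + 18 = -28*c^2 - 140*c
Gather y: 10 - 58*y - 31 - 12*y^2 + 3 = -12*y^2 - 58*y - 18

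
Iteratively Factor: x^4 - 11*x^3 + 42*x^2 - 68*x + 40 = (x - 5)*(x^3 - 6*x^2 + 12*x - 8) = (x - 5)*(x - 2)*(x^2 - 4*x + 4) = (x - 5)*(x - 2)^2*(x - 2)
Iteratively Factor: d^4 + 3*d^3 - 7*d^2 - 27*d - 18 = (d - 3)*(d^3 + 6*d^2 + 11*d + 6) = (d - 3)*(d + 1)*(d^2 + 5*d + 6) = (d - 3)*(d + 1)*(d + 2)*(d + 3)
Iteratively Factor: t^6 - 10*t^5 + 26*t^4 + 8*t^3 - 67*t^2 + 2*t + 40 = (t - 5)*(t^5 - 5*t^4 + t^3 + 13*t^2 - 2*t - 8) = (t - 5)*(t - 2)*(t^4 - 3*t^3 - 5*t^2 + 3*t + 4) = (t - 5)*(t - 2)*(t + 1)*(t^3 - 4*t^2 - t + 4) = (t - 5)*(t - 2)*(t - 1)*(t + 1)*(t^2 - 3*t - 4) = (t - 5)*(t - 2)*(t - 1)*(t + 1)^2*(t - 4)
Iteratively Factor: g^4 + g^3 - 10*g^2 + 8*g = (g + 4)*(g^3 - 3*g^2 + 2*g) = (g - 1)*(g + 4)*(g^2 - 2*g) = (g - 2)*(g - 1)*(g + 4)*(g)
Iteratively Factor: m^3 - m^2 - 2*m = (m)*(m^2 - m - 2) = m*(m + 1)*(m - 2)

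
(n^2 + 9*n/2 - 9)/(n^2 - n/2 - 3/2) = (n + 6)/(n + 1)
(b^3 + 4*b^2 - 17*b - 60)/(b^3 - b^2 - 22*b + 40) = (b + 3)/(b - 2)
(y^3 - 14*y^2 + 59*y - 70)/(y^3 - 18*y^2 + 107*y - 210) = (y - 2)/(y - 6)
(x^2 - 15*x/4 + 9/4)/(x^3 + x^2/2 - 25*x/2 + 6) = (4*x - 3)/(2*(2*x^2 + 7*x - 4))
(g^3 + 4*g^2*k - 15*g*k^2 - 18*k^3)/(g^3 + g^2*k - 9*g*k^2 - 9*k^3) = (g + 6*k)/(g + 3*k)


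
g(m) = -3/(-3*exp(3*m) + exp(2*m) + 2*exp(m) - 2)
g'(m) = -3*(9*exp(3*m) - 2*exp(2*m) - 2*exp(m))/(-3*exp(3*m) + exp(2*m) + 2*exp(m) - 2)^2 = (-27*exp(2*m) + 6*exp(m) + 6)*exp(m)/(3*exp(3*m) - exp(2*m) - 2*exp(m) + 2)^2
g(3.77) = 0.00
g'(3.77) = -0.00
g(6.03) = 0.00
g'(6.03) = -0.00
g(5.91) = 0.00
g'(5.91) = -0.00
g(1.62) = 0.01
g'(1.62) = -0.03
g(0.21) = 0.82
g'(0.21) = -2.57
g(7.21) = 0.00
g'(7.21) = -0.00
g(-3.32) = 1.56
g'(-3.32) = 0.06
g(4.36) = 0.00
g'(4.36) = -0.00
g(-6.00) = 1.50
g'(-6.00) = 0.00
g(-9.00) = 1.50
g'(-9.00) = 0.00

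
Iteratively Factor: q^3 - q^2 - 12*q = (q)*(q^2 - q - 12) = q*(q - 4)*(q + 3)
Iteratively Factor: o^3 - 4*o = (o + 2)*(o^2 - 2*o) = o*(o + 2)*(o - 2)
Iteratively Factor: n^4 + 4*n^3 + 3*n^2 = (n + 1)*(n^3 + 3*n^2) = n*(n + 1)*(n^2 + 3*n) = n^2*(n + 1)*(n + 3)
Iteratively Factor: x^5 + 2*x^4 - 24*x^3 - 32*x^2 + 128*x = (x + 4)*(x^4 - 2*x^3 - 16*x^2 + 32*x) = x*(x + 4)*(x^3 - 2*x^2 - 16*x + 32) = x*(x - 2)*(x + 4)*(x^2 - 16) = x*(x - 4)*(x - 2)*(x + 4)*(x + 4)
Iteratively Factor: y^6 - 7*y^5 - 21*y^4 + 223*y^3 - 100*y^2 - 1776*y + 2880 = (y - 3)*(y^5 - 4*y^4 - 33*y^3 + 124*y^2 + 272*y - 960) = (y - 5)*(y - 3)*(y^4 + y^3 - 28*y^2 - 16*y + 192) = (y - 5)*(y - 4)*(y - 3)*(y^3 + 5*y^2 - 8*y - 48) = (y - 5)*(y - 4)*(y - 3)*(y + 4)*(y^2 + y - 12) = (y - 5)*(y - 4)*(y - 3)^2*(y + 4)*(y + 4)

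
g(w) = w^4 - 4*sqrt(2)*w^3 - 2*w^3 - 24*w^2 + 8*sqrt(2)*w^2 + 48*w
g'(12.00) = 3347.77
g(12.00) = 6254.13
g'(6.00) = -67.18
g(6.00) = -526.59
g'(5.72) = -100.09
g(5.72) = -503.00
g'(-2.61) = -113.37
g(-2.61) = -29.16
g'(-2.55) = -102.99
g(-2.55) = -35.65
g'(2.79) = -114.72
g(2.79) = -70.53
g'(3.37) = -145.29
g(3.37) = -146.39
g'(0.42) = 33.59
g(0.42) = 17.39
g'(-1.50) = 20.88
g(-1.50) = -69.64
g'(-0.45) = 54.40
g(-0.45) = -23.43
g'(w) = 4*w^3 - 12*sqrt(2)*w^2 - 6*w^2 - 48*w + 16*sqrt(2)*w + 48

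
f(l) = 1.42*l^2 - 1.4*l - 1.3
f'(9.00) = 24.16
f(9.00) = 101.12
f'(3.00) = 7.12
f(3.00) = 7.28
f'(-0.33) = -2.34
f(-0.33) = -0.68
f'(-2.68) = -9.01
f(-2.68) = 12.65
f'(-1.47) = -5.57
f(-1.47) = 3.83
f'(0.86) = 1.04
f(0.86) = -1.45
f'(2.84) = 6.67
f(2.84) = 6.18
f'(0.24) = -0.72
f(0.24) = -1.55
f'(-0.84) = -3.79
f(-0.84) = 0.88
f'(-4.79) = -15.00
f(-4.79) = 37.99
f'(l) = 2.84*l - 1.4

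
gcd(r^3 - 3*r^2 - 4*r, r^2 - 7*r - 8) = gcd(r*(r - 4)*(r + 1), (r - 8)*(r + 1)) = r + 1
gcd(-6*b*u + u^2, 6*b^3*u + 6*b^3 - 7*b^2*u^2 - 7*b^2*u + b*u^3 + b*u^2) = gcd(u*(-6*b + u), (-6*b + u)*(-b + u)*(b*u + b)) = -6*b + u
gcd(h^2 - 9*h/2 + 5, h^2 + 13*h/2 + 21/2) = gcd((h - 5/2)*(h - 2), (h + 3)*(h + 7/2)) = 1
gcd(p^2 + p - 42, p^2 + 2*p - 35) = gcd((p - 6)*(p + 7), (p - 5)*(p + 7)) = p + 7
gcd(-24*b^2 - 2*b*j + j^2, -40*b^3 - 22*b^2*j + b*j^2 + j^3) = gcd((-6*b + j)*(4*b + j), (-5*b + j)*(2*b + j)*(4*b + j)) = 4*b + j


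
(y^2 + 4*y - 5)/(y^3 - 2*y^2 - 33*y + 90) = (y^2 + 4*y - 5)/(y^3 - 2*y^2 - 33*y + 90)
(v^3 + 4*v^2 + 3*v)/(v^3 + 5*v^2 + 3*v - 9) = v*(v + 1)/(v^2 + 2*v - 3)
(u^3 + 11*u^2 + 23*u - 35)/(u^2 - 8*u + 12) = (u^3 + 11*u^2 + 23*u - 35)/(u^2 - 8*u + 12)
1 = 1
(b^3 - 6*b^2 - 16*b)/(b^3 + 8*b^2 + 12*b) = (b - 8)/(b + 6)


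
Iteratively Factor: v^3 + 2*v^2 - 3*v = (v + 3)*(v^2 - v) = (v - 1)*(v + 3)*(v)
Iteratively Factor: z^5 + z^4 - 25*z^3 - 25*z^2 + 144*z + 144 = (z + 3)*(z^4 - 2*z^3 - 19*z^2 + 32*z + 48) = (z - 4)*(z + 3)*(z^3 + 2*z^2 - 11*z - 12) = (z - 4)*(z - 3)*(z + 3)*(z^2 + 5*z + 4) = (z - 4)*(z - 3)*(z + 1)*(z + 3)*(z + 4)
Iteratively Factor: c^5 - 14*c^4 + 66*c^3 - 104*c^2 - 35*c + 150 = (c + 1)*(c^4 - 15*c^3 + 81*c^2 - 185*c + 150) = (c - 2)*(c + 1)*(c^3 - 13*c^2 + 55*c - 75) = (c - 5)*(c - 2)*(c + 1)*(c^2 - 8*c + 15) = (c - 5)*(c - 3)*(c - 2)*(c + 1)*(c - 5)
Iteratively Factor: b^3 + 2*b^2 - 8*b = (b + 4)*(b^2 - 2*b) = b*(b + 4)*(b - 2)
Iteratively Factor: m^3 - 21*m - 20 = (m + 1)*(m^2 - m - 20) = (m - 5)*(m + 1)*(m + 4)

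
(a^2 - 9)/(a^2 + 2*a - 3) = (a - 3)/(a - 1)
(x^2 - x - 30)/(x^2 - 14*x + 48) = (x + 5)/(x - 8)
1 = 1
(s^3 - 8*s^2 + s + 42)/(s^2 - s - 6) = s - 7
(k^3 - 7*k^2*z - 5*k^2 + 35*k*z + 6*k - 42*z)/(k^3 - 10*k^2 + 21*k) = (k^2 - 7*k*z - 2*k + 14*z)/(k*(k - 7))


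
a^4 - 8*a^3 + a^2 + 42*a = a*(a - 7)*(a - 3)*(a + 2)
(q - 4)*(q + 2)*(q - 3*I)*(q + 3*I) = q^4 - 2*q^3 + q^2 - 18*q - 72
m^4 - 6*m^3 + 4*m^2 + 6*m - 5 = (m - 5)*(m - 1)^2*(m + 1)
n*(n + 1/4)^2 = n^3 + n^2/2 + n/16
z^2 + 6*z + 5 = (z + 1)*(z + 5)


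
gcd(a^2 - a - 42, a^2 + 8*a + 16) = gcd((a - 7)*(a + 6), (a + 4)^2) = 1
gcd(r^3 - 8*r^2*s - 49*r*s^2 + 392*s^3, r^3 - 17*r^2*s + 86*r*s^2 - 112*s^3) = r^2 - 15*r*s + 56*s^2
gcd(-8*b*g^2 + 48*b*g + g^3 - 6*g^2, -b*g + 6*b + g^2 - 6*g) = g - 6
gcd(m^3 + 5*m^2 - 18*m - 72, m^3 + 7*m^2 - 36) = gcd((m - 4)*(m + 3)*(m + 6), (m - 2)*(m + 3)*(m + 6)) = m^2 + 9*m + 18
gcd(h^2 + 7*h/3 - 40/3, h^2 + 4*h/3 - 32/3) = h - 8/3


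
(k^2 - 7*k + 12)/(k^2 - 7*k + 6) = (k^2 - 7*k + 12)/(k^2 - 7*k + 6)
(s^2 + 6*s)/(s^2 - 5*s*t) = (s + 6)/(s - 5*t)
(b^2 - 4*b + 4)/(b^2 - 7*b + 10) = (b - 2)/(b - 5)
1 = 1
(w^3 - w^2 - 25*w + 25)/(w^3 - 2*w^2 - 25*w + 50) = (w - 1)/(w - 2)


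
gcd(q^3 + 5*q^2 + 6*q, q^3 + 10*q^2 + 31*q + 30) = q^2 + 5*q + 6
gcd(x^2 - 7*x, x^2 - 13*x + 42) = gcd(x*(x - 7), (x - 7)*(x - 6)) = x - 7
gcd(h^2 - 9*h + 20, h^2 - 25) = h - 5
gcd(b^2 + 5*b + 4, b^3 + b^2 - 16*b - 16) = b^2 + 5*b + 4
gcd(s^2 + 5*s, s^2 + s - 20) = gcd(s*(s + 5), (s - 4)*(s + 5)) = s + 5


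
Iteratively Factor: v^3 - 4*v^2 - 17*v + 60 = (v - 3)*(v^2 - v - 20) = (v - 5)*(v - 3)*(v + 4)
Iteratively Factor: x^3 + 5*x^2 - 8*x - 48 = (x + 4)*(x^2 + x - 12) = (x + 4)^2*(x - 3)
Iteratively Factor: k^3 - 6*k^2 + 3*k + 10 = (k + 1)*(k^2 - 7*k + 10) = (k - 2)*(k + 1)*(k - 5)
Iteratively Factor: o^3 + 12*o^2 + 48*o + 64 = (o + 4)*(o^2 + 8*o + 16) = (o + 4)^2*(o + 4)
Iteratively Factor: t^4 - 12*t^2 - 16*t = (t - 4)*(t^3 + 4*t^2 + 4*t) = (t - 4)*(t + 2)*(t^2 + 2*t) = t*(t - 4)*(t + 2)*(t + 2)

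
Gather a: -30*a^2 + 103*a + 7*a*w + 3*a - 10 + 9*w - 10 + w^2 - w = -30*a^2 + a*(7*w + 106) + w^2 + 8*w - 20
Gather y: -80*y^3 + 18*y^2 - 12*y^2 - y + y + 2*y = -80*y^3 + 6*y^2 + 2*y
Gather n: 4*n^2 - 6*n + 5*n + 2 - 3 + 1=4*n^2 - n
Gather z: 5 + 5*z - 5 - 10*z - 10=-5*z - 10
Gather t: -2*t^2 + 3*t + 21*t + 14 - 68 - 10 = -2*t^2 + 24*t - 64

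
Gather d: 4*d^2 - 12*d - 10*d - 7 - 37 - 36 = 4*d^2 - 22*d - 80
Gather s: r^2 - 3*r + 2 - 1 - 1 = r^2 - 3*r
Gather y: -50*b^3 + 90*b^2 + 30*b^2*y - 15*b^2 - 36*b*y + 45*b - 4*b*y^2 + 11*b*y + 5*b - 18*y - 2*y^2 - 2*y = -50*b^3 + 75*b^2 + 50*b + y^2*(-4*b - 2) + y*(30*b^2 - 25*b - 20)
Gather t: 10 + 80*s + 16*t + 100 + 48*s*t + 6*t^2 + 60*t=80*s + 6*t^2 + t*(48*s + 76) + 110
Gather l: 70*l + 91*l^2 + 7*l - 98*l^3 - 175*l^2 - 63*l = -98*l^3 - 84*l^2 + 14*l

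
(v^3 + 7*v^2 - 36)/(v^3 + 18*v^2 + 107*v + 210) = (v^2 + v - 6)/(v^2 + 12*v + 35)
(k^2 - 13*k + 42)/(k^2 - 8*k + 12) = (k - 7)/(k - 2)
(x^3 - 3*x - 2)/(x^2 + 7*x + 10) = (x^3 - 3*x - 2)/(x^2 + 7*x + 10)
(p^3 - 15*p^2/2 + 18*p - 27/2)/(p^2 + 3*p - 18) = (2*p^2 - 9*p + 9)/(2*(p + 6))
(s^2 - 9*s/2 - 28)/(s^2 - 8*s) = (s + 7/2)/s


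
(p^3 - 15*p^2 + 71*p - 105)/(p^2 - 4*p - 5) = (p^2 - 10*p + 21)/(p + 1)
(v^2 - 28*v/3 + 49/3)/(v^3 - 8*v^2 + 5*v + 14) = (v - 7/3)/(v^2 - v - 2)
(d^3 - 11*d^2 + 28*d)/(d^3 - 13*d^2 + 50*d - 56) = d/(d - 2)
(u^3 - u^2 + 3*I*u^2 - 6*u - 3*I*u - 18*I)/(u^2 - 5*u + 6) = (u^2 + u*(2 + 3*I) + 6*I)/(u - 2)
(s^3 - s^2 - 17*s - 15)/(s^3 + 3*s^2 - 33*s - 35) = (s + 3)/(s + 7)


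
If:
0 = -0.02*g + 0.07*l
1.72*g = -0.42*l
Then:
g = 0.00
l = 0.00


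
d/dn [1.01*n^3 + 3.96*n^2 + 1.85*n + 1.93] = 3.03*n^2 + 7.92*n + 1.85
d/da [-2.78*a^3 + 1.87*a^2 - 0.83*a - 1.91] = -8.34*a^2 + 3.74*a - 0.83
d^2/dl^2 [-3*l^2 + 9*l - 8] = -6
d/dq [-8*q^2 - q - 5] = -16*q - 1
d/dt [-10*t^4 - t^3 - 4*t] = -40*t^3 - 3*t^2 - 4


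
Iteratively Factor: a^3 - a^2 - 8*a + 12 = (a - 2)*(a^2 + a - 6) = (a - 2)^2*(a + 3)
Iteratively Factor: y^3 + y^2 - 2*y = (y + 2)*(y^2 - y) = y*(y + 2)*(y - 1)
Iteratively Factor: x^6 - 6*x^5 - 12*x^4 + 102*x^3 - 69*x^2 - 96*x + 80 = (x - 1)*(x^5 - 5*x^4 - 17*x^3 + 85*x^2 + 16*x - 80) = (x - 5)*(x - 1)*(x^4 - 17*x^2 + 16) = (x - 5)*(x - 4)*(x - 1)*(x^3 + 4*x^2 - x - 4) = (x - 5)*(x - 4)*(x - 1)*(x + 1)*(x^2 + 3*x - 4) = (x - 5)*(x - 4)*(x - 1)^2*(x + 1)*(x + 4)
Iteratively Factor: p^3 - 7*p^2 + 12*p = (p - 3)*(p^2 - 4*p) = p*(p - 3)*(p - 4)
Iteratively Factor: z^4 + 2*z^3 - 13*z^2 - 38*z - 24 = (z - 4)*(z^3 + 6*z^2 + 11*z + 6) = (z - 4)*(z + 1)*(z^2 + 5*z + 6) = (z - 4)*(z + 1)*(z + 3)*(z + 2)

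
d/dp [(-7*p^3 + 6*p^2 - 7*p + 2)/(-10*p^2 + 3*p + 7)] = (70*p^4 - 42*p^3 - 199*p^2 + 124*p - 55)/(100*p^4 - 60*p^3 - 131*p^2 + 42*p + 49)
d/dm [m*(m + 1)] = 2*m + 1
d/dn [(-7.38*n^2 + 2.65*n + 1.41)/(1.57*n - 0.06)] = (-11.5866*n^2 + 0.8856*n - 2.3727)/(2.4649*n^2 - 0.1884*n + 0.0036)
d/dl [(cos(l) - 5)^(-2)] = 2*sin(l)/(cos(l) - 5)^3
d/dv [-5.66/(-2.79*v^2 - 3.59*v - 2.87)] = (-31.5828*v - 20.3194)/(2.79*v^2 + 3.59*v + 2.87)^2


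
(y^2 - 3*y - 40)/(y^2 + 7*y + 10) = (y - 8)/(y + 2)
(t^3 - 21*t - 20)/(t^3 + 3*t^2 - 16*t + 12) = (t^3 - 21*t - 20)/(t^3 + 3*t^2 - 16*t + 12)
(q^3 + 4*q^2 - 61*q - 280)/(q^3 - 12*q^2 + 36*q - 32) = (q^2 + 12*q + 35)/(q^2 - 4*q + 4)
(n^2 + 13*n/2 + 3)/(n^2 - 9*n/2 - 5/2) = (n + 6)/(n - 5)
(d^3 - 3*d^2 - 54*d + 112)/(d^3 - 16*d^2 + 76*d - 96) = (d + 7)/(d - 6)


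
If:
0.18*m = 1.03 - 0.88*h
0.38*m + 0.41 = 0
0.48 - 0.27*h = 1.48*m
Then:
No Solution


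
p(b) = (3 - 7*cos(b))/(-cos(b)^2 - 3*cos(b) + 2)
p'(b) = (3 - 7*cos(b))*(-2*sin(b)*cos(b) - 3*sin(b))/(-cos(b)^2 - 3*cos(b) + 2)^2 + 7*sin(b)/(-cos(b)^2 - 3*cos(b) + 2) = (7*cos(b)^2 - 6*cos(b) + 5)*sin(b)/(cos(b)^2 + 3*cos(b) - 2)^2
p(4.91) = 1.18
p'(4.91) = -2.13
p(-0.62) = 2.44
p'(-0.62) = -2.27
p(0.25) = 2.05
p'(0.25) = 0.42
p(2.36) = 2.20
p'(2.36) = 0.69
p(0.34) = 2.10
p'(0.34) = 0.63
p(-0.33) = 2.09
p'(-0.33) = -0.60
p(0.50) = 2.24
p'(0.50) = 1.25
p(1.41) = 1.26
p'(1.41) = 1.87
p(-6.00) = 2.06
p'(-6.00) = 0.49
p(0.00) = 2.00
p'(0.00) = 0.00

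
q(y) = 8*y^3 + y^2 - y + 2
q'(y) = 24*y^2 + 2*y - 1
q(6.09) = 1839.93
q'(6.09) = 901.29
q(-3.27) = -263.76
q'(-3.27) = 249.09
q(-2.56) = -123.10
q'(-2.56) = 151.17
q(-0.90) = -2.12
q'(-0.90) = 16.64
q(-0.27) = 2.19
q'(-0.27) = 0.21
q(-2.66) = -138.83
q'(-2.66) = 163.49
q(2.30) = 102.33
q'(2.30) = 130.56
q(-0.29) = 2.18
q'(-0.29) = 0.44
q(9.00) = 5906.00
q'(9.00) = 1961.00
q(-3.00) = -202.00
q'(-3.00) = 209.00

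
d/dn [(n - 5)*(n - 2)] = 2*n - 7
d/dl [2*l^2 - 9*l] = 4*l - 9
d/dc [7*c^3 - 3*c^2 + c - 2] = 21*c^2 - 6*c + 1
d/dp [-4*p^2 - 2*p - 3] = -8*p - 2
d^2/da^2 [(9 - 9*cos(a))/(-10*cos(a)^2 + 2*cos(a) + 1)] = 9*(225*(1 - cos(2*a))^2*cos(a) - 95*(1 - cos(2*a))^2 - 287*cos(a) - 103*cos(2*a) + 180*cos(3*a) - 50*cos(5*a) + 309)/(2*cos(a) - 5*cos(2*a) - 4)^3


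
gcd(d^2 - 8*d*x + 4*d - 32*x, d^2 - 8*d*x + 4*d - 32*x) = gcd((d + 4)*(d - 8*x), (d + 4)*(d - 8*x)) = -d^2 + 8*d*x - 4*d + 32*x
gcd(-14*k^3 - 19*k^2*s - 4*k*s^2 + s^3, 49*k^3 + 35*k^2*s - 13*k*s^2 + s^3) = -7*k^2 - 6*k*s + s^2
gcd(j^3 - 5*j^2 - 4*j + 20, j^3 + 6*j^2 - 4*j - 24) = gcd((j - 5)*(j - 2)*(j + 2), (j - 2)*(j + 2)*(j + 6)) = j^2 - 4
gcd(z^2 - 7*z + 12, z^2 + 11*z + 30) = 1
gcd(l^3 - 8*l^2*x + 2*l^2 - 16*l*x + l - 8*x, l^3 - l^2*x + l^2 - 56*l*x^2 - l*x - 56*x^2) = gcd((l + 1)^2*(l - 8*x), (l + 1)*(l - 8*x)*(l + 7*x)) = -l^2 + 8*l*x - l + 8*x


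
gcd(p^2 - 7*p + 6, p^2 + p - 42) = p - 6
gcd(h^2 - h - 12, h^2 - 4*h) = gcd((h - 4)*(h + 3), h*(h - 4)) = h - 4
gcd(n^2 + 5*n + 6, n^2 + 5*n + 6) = n^2 + 5*n + 6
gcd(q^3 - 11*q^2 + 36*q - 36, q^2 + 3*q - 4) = 1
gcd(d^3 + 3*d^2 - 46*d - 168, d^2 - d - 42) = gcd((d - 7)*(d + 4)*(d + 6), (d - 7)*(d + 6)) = d^2 - d - 42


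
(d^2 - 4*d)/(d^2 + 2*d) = (d - 4)/(d + 2)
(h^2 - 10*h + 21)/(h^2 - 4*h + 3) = (h - 7)/(h - 1)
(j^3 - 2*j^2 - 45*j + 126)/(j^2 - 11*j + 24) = (j^2 + j - 42)/(j - 8)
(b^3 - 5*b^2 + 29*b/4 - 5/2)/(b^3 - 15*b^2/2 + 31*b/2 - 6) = (b^2 - 9*b/2 + 5)/(b^2 - 7*b + 12)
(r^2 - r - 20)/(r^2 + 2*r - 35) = (r + 4)/(r + 7)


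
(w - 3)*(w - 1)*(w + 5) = w^3 + w^2 - 17*w + 15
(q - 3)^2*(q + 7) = q^3 + q^2 - 33*q + 63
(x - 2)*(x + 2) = x^2 - 4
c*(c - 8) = c^2 - 8*c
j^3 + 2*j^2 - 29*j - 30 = (j - 5)*(j + 1)*(j + 6)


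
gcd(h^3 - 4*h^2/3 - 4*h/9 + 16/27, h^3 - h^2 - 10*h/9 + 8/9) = h^2 - 2*h + 8/9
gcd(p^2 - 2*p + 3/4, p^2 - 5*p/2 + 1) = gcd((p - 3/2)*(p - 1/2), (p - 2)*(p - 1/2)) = p - 1/2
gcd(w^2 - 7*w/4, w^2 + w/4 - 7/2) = w - 7/4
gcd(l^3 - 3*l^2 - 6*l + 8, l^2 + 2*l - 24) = l - 4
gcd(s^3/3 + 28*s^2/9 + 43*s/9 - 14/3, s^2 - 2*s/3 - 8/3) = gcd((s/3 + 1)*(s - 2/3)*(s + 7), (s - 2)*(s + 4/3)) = 1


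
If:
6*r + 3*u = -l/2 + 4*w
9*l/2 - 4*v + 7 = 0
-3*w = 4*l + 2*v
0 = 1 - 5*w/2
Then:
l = -94/125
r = 247/750 - u/2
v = 113/125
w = 2/5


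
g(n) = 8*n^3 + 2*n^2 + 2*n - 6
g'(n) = 24*n^2 + 4*n + 2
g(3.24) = 293.57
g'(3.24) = 266.90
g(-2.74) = -161.03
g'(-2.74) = 171.22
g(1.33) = 19.02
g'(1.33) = 49.77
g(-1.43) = -28.16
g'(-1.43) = 45.36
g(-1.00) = -14.00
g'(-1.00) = 22.00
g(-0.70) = -9.16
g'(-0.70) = 10.96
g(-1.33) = -23.94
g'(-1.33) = 39.13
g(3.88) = 499.16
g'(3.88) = 378.83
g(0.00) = -6.00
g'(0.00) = 2.00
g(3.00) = 234.00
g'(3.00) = 230.00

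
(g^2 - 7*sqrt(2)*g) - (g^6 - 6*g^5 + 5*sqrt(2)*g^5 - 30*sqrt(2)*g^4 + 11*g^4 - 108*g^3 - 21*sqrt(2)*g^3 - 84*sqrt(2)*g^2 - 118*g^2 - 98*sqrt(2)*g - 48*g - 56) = -g^6 - 5*sqrt(2)*g^5 + 6*g^5 - 11*g^4 + 30*sqrt(2)*g^4 + 21*sqrt(2)*g^3 + 108*g^3 + 84*sqrt(2)*g^2 + 119*g^2 + 48*g + 91*sqrt(2)*g + 56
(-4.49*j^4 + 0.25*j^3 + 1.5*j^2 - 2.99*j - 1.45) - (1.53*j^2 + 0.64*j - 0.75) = -4.49*j^4 + 0.25*j^3 - 0.03*j^2 - 3.63*j - 0.7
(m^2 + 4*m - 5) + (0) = m^2 + 4*m - 5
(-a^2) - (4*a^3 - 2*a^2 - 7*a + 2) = -4*a^3 + a^2 + 7*a - 2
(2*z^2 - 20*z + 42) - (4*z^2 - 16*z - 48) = -2*z^2 - 4*z + 90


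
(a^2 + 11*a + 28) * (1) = a^2 + 11*a + 28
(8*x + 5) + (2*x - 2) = 10*x + 3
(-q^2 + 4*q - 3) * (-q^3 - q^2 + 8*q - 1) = q^5 - 3*q^4 - 9*q^3 + 36*q^2 - 28*q + 3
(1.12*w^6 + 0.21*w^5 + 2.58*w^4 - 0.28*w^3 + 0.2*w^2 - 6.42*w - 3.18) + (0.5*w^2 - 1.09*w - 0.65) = 1.12*w^6 + 0.21*w^5 + 2.58*w^4 - 0.28*w^3 + 0.7*w^2 - 7.51*w - 3.83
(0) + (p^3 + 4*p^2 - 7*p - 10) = p^3 + 4*p^2 - 7*p - 10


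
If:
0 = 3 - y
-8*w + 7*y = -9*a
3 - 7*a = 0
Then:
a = 3/7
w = 87/28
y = 3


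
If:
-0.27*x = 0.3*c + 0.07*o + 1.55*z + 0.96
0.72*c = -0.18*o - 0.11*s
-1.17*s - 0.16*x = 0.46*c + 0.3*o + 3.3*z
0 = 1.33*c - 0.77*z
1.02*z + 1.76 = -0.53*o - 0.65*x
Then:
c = -0.11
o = -0.13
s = 0.93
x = -2.31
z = -0.19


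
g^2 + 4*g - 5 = (g - 1)*(g + 5)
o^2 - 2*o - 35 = (o - 7)*(o + 5)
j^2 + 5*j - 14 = (j - 2)*(j + 7)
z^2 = z^2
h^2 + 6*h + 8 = (h + 2)*(h + 4)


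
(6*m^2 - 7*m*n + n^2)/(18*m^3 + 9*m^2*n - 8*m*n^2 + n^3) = (m - n)/(3*m^2 + 2*m*n - n^2)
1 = 1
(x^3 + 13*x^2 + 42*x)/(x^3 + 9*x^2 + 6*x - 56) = x*(x + 6)/(x^2 + 2*x - 8)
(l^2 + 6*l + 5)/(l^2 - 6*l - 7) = (l + 5)/(l - 7)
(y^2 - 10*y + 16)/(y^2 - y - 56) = (y - 2)/(y + 7)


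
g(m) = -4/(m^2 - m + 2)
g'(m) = -4*(1 - 2*m)/(m^2 - m + 2)^2 = 4*(2*m - 1)/(m^2 - m + 2)^2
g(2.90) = -0.53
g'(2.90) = 0.34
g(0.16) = -2.14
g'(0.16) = -0.78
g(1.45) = -1.51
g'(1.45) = 1.08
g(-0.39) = -1.57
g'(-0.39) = -1.10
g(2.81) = -0.56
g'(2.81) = 0.37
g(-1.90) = -0.53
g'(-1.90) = -0.34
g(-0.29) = -1.68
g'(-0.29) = -1.12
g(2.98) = -0.51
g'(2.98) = 0.32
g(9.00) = -0.05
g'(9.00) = 0.01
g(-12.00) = -0.03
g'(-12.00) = 0.00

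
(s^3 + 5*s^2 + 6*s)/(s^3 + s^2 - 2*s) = (s + 3)/(s - 1)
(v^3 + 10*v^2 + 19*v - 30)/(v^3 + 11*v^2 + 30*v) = (v - 1)/v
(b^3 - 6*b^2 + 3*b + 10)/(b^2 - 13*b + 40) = (b^2 - b - 2)/(b - 8)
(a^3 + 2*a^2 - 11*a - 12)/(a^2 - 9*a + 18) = (a^2 + 5*a + 4)/(a - 6)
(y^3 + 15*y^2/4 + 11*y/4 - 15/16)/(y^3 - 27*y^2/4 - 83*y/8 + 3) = (y + 5/2)/(y - 8)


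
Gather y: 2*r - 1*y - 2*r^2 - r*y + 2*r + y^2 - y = -2*r^2 + 4*r + y^2 + y*(-r - 2)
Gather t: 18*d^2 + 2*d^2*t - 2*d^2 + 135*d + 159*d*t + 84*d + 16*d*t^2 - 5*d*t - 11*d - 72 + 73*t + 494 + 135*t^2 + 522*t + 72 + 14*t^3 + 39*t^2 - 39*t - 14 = 16*d^2 + 208*d + 14*t^3 + t^2*(16*d + 174) + t*(2*d^2 + 154*d + 556) + 480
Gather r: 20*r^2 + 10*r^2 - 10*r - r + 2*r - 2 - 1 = 30*r^2 - 9*r - 3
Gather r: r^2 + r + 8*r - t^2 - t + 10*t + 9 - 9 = r^2 + 9*r - t^2 + 9*t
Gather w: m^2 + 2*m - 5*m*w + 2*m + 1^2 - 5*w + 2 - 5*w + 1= m^2 + 4*m + w*(-5*m - 10) + 4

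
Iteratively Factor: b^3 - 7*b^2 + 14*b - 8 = (b - 2)*(b^2 - 5*b + 4) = (b - 4)*(b - 2)*(b - 1)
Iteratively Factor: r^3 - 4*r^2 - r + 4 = (r + 1)*(r^2 - 5*r + 4) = (r - 4)*(r + 1)*(r - 1)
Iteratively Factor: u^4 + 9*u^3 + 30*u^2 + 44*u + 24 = (u + 2)*(u^3 + 7*u^2 + 16*u + 12) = (u + 2)^2*(u^2 + 5*u + 6) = (u + 2)^3*(u + 3)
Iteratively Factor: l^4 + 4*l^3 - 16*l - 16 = (l + 2)*(l^3 + 2*l^2 - 4*l - 8) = (l + 2)^2*(l^2 - 4) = (l + 2)^3*(l - 2)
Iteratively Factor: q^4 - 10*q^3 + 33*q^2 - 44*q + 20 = (q - 5)*(q^3 - 5*q^2 + 8*q - 4) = (q - 5)*(q - 1)*(q^2 - 4*q + 4) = (q - 5)*(q - 2)*(q - 1)*(q - 2)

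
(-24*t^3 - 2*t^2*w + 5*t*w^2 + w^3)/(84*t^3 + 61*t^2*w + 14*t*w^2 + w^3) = (-2*t + w)/(7*t + w)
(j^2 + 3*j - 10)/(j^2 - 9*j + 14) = (j + 5)/(j - 7)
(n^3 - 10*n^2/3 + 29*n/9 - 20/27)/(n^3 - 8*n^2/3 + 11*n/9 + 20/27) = (3*n - 1)/(3*n + 1)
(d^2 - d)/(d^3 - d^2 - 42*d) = (1 - d)/(-d^2 + d + 42)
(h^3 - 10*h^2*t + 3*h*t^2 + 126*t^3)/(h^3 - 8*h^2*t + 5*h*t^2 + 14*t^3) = (-h^2 + 3*h*t + 18*t^2)/(-h^2 + h*t + 2*t^2)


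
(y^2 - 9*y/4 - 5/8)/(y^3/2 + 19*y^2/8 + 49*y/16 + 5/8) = 2*(2*y - 5)/(2*y^2 + 9*y + 10)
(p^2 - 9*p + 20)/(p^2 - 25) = (p - 4)/(p + 5)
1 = 1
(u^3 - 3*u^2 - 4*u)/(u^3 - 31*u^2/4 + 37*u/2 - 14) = 4*u*(u + 1)/(4*u^2 - 15*u + 14)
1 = 1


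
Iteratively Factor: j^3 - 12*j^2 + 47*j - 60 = (j - 4)*(j^2 - 8*j + 15) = (j - 5)*(j - 4)*(j - 3)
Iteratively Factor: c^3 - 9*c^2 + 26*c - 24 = (c - 3)*(c^2 - 6*c + 8) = (c - 4)*(c - 3)*(c - 2)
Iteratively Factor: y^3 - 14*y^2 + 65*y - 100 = (y - 4)*(y^2 - 10*y + 25) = (y - 5)*(y - 4)*(y - 5)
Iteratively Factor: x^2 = (x)*(x)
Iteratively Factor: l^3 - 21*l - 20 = (l - 5)*(l^2 + 5*l + 4) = (l - 5)*(l + 1)*(l + 4)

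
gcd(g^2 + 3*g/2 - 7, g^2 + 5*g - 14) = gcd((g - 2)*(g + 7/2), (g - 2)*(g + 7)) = g - 2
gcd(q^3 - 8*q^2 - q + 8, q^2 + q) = q + 1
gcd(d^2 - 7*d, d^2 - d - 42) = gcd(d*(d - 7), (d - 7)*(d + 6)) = d - 7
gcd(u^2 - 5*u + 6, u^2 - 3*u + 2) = u - 2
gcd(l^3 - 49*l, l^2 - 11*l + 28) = l - 7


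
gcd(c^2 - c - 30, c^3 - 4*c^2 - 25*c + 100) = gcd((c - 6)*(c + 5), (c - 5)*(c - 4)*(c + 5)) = c + 5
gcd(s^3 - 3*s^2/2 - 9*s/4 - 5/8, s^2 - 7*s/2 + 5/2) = s - 5/2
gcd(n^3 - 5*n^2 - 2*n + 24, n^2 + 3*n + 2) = n + 2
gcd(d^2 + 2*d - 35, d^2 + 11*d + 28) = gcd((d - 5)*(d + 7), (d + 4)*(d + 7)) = d + 7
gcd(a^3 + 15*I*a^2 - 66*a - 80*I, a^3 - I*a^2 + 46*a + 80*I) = a^2 + 7*I*a - 10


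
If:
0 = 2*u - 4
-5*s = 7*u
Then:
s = -14/5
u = 2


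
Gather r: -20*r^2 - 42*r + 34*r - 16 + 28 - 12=-20*r^2 - 8*r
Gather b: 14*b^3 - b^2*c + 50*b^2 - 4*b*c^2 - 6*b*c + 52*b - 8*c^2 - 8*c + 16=14*b^3 + b^2*(50 - c) + b*(-4*c^2 - 6*c + 52) - 8*c^2 - 8*c + 16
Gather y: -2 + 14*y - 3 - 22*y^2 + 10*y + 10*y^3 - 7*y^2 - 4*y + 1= 10*y^3 - 29*y^2 + 20*y - 4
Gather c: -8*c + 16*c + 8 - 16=8*c - 8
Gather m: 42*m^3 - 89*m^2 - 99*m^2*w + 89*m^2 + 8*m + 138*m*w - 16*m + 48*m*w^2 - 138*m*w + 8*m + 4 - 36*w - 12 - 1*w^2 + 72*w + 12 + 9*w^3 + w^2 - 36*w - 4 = 42*m^3 - 99*m^2*w + 48*m*w^2 + 9*w^3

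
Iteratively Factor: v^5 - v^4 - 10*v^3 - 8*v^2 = (v)*(v^4 - v^3 - 10*v^2 - 8*v) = v*(v - 4)*(v^3 + 3*v^2 + 2*v) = v*(v - 4)*(v + 2)*(v^2 + v) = v*(v - 4)*(v + 1)*(v + 2)*(v)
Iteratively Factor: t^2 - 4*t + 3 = (t - 1)*(t - 3)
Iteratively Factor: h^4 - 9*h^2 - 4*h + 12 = (h - 1)*(h^3 + h^2 - 8*h - 12) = (h - 1)*(h + 2)*(h^2 - h - 6) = (h - 1)*(h + 2)^2*(h - 3)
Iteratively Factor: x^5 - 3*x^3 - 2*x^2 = (x + 1)*(x^4 - x^3 - 2*x^2) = (x + 1)^2*(x^3 - 2*x^2) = (x - 2)*(x + 1)^2*(x^2) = x*(x - 2)*(x + 1)^2*(x)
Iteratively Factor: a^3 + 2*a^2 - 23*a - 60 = (a - 5)*(a^2 + 7*a + 12) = (a - 5)*(a + 4)*(a + 3)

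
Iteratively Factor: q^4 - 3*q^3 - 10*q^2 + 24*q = (q - 4)*(q^3 + q^2 - 6*q) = q*(q - 4)*(q^2 + q - 6) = q*(q - 4)*(q + 3)*(q - 2)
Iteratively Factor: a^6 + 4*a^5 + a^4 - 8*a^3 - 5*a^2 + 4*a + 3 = (a + 3)*(a^5 + a^4 - 2*a^3 - 2*a^2 + a + 1) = (a + 1)*(a + 3)*(a^4 - 2*a^2 + 1) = (a + 1)^2*(a + 3)*(a^3 - a^2 - a + 1) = (a - 1)*(a + 1)^2*(a + 3)*(a^2 - 1) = (a - 1)^2*(a + 1)^2*(a + 3)*(a + 1)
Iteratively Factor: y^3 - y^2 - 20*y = (y + 4)*(y^2 - 5*y) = (y - 5)*(y + 4)*(y)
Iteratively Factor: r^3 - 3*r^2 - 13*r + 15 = (r - 5)*(r^2 + 2*r - 3) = (r - 5)*(r - 1)*(r + 3)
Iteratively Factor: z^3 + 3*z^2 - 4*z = (z + 4)*(z^2 - z) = (z - 1)*(z + 4)*(z)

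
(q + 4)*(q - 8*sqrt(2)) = q^2 - 8*sqrt(2)*q + 4*q - 32*sqrt(2)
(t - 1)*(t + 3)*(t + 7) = t^3 + 9*t^2 + 11*t - 21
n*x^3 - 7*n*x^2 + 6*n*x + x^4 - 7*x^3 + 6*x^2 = x*(n + x)*(x - 6)*(x - 1)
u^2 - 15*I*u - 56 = (u - 8*I)*(u - 7*I)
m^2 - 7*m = m*(m - 7)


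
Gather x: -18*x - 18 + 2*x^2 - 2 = 2*x^2 - 18*x - 20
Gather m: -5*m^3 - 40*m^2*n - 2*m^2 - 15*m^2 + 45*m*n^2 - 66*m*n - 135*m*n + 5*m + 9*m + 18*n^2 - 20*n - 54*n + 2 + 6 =-5*m^3 + m^2*(-40*n - 17) + m*(45*n^2 - 201*n + 14) + 18*n^2 - 74*n + 8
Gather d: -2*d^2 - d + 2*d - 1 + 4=-2*d^2 + d + 3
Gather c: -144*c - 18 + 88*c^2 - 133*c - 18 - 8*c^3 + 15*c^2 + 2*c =-8*c^3 + 103*c^2 - 275*c - 36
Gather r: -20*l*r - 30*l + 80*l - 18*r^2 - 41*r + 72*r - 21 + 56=50*l - 18*r^2 + r*(31 - 20*l) + 35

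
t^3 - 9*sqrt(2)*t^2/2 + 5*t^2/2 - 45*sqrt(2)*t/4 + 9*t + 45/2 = (t + 5/2)*(t - 3*sqrt(2))*(t - 3*sqrt(2)/2)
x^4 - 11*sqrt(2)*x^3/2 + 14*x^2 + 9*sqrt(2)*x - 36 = (x - 3*sqrt(2))*(x - 2*sqrt(2))*(x - 3*sqrt(2)/2)*(x + sqrt(2))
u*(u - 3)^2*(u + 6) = u^4 - 27*u^2 + 54*u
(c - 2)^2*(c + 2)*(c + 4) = c^4 + 2*c^3 - 12*c^2 - 8*c + 32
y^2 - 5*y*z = y*(y - 5*z)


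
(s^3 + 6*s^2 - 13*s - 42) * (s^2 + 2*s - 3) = s^5 + 8*s^4 - 4*s^3 - 86*s^2 - 45*s + 126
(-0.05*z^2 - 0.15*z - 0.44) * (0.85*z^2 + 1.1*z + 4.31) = -0.0425*z^4 - 0.1825*z^3 - 0.7545*z^2 - 1.1305*z - 1.8964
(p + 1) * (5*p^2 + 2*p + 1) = 5*p^3 + 7*p^2 + 3*p + 1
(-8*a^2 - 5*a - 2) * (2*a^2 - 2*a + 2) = -16*a^4 + 6*a^3 - 10*a^2 - 6*a - 4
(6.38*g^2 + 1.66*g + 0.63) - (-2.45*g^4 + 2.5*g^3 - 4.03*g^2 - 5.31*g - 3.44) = 2.45*g^4 - 2.5*g^3 + 10.41*g^2 + 6.97*g + 4.07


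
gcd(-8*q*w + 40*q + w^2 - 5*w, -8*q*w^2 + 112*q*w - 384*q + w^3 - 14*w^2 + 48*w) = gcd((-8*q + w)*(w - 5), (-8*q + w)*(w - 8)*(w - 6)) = 8*q - w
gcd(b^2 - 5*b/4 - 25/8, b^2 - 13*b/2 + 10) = b - 5/2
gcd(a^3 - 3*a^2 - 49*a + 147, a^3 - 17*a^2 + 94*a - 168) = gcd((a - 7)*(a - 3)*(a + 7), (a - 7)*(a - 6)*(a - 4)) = a - 7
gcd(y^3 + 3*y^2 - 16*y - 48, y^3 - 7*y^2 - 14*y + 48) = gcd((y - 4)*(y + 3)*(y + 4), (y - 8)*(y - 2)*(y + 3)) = y + 3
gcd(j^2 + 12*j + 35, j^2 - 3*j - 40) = j + 5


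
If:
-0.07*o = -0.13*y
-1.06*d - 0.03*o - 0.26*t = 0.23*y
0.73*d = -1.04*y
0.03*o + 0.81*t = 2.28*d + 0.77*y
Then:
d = 0.00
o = 0.00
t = 0.00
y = 0.00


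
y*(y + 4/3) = y^2 + 4*y/3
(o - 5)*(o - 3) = o^2 - 8*o + 15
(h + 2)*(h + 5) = h^2 + 7*h + 10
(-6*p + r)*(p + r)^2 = -6*p^3 - 11*p^2*r - 4*p*r^2 + r^3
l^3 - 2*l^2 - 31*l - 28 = (l - 7)*(l + 1)*(l + 4)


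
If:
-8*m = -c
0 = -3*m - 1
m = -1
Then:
No Solution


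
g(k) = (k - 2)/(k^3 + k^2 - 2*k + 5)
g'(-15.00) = 0.00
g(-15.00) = 0.01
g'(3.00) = 0.00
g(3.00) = 0.03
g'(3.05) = 0.00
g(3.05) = 0.03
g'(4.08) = -0.01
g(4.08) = 0.03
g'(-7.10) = 0.01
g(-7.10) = 0.03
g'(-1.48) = 0.26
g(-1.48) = -0.50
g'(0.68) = 0.28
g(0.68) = -0.30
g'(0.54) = 0.23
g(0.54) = -0.33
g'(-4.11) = 0.13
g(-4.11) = 0.16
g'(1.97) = 0.08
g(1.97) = -0.00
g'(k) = (k - 2)*(-3*k^2 - 2*k + 2)/(k^3 + k^2 - 2*k + 5)^2 + 1/(k^3 + k^2 - 2*k + 5)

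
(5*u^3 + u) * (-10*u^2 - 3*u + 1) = -50*u^5 - 15*u^4 - 5*u^3 - 3*u^2 + u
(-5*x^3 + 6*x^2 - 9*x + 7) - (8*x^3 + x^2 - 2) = -13*x^3 + 5*x^2 - 9*x + 9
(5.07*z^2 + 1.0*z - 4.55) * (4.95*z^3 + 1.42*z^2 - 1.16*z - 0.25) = 25.0965*z^5 + 12.1494*z^4 - 26.9837*z^3 - 8.8885*z^2 + 5.028*z + 1.1375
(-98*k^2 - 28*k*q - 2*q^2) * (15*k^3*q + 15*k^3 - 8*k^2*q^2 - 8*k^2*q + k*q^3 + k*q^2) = -1470*k^5*q - 1470*k^5 + 364*k^4*q^2 + 364*k^4*q + 96*k^3*q^3 + 96*k^3*q^2 - 12*k^2*q^4 - 12*k^2*q^3 - 2*k*q^5 - 2*k*q^4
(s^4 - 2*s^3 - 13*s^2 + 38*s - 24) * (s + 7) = s^5 + 5*s^4 - 27*s^3 - 53*s^2 + 242*s - 168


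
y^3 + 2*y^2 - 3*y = y*(y - 1)*(y + 3)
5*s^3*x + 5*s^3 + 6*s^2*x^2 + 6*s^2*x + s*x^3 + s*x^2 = (s + x)*(5*s + x)*(s*x + s)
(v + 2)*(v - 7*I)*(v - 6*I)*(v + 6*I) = v^4 + 2*v^3 - 7*I*v^3 + 36*v^2 - 14*I*v^2 + 72*v - 252*I*v - 504*I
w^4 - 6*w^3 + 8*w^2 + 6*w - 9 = (w - 3)^2*(w - 1)*(w + 1)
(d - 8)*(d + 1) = d^2 - 7*d - 8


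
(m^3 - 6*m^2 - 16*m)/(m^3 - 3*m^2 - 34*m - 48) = m/(m + 3)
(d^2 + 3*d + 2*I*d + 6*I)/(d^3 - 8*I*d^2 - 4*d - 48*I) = (d + 3)/(d^2 - 10*I*d - 24)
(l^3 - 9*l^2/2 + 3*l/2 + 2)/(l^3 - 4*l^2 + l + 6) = (l^3 - 9*l^2/2 + 3*l/2 + 2)/(l^3 - 4*l^2 + l + 6)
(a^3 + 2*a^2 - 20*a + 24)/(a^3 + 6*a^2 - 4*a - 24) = (a - 2)/(a + 2)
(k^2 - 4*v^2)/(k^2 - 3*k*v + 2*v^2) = (-k - 2*v)/(-k + v)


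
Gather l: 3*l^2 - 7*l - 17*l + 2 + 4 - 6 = 3*l^2 - 24*l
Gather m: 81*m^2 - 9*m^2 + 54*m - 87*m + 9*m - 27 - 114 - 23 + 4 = 72*m^2 - 24*m - 160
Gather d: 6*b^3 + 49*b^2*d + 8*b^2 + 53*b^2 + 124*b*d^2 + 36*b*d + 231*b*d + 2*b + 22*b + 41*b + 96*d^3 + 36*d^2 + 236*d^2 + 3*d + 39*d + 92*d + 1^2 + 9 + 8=6*b^3 + 61*b^2 + 65*b + 96*d^3 + d^2*(124*b + 272) + d*(49*b^2 + 267*b + 134) + 18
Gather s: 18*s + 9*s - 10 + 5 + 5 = 27*s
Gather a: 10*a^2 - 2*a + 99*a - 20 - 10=10*a^2 + 97*a - 30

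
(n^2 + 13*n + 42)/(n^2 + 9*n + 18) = (n + 7)/(n + 3)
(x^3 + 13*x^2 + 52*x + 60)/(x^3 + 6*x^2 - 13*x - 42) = (x^2 + 11*x + 30)/(x^2 + 4*x - 21)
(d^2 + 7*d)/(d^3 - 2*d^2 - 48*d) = (d + 7)/(d^2 - 2*d - 48)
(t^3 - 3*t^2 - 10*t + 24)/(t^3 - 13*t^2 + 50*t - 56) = (t + 3)/(t - 7)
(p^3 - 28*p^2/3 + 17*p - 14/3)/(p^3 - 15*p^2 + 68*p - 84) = (p - 1/3)/(p - 6)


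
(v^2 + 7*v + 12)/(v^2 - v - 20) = (v + 3)/(v - 5)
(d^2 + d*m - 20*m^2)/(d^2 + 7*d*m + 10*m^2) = (d - 4*m)/(d + 2*m)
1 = 1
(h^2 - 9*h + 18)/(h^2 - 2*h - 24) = (h - 3)/(h + 4)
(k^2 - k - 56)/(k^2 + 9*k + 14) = (k - 8)/(k + 2)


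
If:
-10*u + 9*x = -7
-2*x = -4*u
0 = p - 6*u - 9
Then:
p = 15/4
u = -7/8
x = -7/4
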